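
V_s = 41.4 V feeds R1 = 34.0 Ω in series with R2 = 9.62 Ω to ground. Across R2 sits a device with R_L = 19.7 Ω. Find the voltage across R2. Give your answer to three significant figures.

V_out ≈ 6.61 V

R2 ‖ R_L = (9.62 × 19.7)/(9.62 + 19.7) = 6.464 Ω.
Voltage divider with the loaded lower leg: V_out = 41.4 × 6.464/(34.0 + 6.464) = 41.4 × 0.1597 = 6.613 V.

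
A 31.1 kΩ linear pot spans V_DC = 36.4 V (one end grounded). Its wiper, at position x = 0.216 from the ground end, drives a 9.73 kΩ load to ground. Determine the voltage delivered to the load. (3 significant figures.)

V_out ≈ 5.10 V

Lower segment x·R_p = 6.718 kΩ; upper segment (1−x)·R_p = 24.38 kΩ.
R_L loads the lower segment: effective lower R = 3.974 kΩ.
Loaded-divider output: V_out = 36.4 × 0.1401 = 5.101 V.
(Unloaded: V_out = x·V_DC = 7.86 V.)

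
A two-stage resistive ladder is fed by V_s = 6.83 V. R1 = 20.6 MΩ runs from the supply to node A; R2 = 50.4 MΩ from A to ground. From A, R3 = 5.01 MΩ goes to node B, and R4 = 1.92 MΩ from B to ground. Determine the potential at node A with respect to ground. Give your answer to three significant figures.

The second stage (R3 + R4 = 6.930 MΩ) loads node A in parallel with R2.
Effective lower resistance at A: R2 ‖ 6.930 = 6.092 MΩ.
V_A = 6.83 × 6.092/(20.6 + 6.092) = 1.559 V.

V_A ≈ 1.56 V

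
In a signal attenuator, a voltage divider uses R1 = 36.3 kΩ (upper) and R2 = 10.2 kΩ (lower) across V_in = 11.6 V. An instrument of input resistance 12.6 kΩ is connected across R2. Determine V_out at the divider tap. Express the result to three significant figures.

R2 ‖ R_L = (10.2 × 12.6)/(10.2 + 12.6) = 5.637 kΩ.
Voltage divider with the loaded lower leg: V_out = 11.6 × 5.637/(36.3 + 5.637) = 11.6 × 0.1344 = 1.559 V.

V_out ≈ 1.56 V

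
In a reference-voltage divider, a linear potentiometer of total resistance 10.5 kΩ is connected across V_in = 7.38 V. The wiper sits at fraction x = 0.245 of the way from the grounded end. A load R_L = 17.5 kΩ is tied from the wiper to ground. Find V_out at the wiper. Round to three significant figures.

V_out ≈ 1.63 V

Lower segment x·R_p = 2.572 kΩ; upper segment (1−x)·R_p = 7.928 kΩ.
R_L loads the lower segment: effective lower R = 2.243 kΩ.
V_out = 7.38 × 2.243/(7.928 + 2.243) = 1.627 V.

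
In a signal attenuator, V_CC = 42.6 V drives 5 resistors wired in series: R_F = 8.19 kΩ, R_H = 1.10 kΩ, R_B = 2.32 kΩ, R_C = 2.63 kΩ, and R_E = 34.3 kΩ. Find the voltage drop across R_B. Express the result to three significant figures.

Total series resistance ΣR = 8.19 + 1.10 + 2.32 + 2.63 + 34.3 = 48.54 kΩ.
By the voltage-divider rule, V = 42.6 × 2.320/48.54 = 2.036 V.

V ≈ 2.04 V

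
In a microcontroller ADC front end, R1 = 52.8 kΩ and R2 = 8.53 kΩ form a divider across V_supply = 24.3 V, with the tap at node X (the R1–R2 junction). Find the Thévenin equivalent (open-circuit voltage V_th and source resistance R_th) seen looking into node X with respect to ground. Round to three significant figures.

Open-circuit (no load on X): V_th = V_supply · R2/(R1 + R2) = 24.3 × 8.53/(52.80 + 8.53) = 3.380 V.
With V_supply suppressed (replaced by a short), R_th = R1 ‖ R2 = (52.80 × 8.53)/(52.80 + 8.53) = 7.344 kΩ.

V_th ≈ 3.38 V, R_th ≈ 7.34 kΩ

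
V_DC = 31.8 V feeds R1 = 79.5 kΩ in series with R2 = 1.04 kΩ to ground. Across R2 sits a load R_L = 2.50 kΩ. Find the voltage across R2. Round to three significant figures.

The load sits in parallel with R2, giving an effective lower resistance R2' = R2·R_L/(R2+R_L) = 0.7345 kΩ.
Voltage divider with the loaded lower leg: V_out = 31.8 × 0.7345/(79.5 + 0.7345) = 31.8 × 0.009154 = 0.2911 V.
(Unloaded it would be 0.411 V; the load pulls it down.)

V_out ≈ 0.291 V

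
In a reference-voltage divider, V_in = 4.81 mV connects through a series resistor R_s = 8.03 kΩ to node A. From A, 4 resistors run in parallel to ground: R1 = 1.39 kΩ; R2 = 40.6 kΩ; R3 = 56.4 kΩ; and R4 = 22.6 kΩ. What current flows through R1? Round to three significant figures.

I ≈ 0.463 µA

Parallel bank: R_p = 1/(1/1.39 + 1/40.6 + 1/56.4 + 1/22.6) = 1.241 kΩ.
V_A = 4.81 × 1.241/9.271 = 0.6437 mV.
I(R1) = V_A / R1 = 0.6437/1.39 = 0.4631 µA.
(Check via current divider: I_total = 0.5188 µA; share G_k/ΣG = 0.8925 → same result.)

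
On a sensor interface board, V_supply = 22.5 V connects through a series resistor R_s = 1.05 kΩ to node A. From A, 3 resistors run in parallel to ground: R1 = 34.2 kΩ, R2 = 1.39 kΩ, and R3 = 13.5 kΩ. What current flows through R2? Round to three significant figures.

Equivalent of the parallel group: R_p = 1.215 kΩ.
V_A by voltage divider: V_A = 22.5 × 1.215/(1.05 + 1.215) = 12.07 V.
I(R2) = V_A / R2 = 12.07/1.39 = 8.685 mA.
(Equivalently: I_total = 9.932 mA, then current-divider fraction G_k/ΣG = 0.8744.)

I ≈ 8.68 mA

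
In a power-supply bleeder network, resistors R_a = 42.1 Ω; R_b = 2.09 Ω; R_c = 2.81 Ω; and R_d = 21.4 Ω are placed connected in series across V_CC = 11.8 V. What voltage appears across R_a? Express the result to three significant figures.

ΣR = 42.1 + 2.09 + 2.81 + 21.4 = 68.40 Ω.
V = V_CC · R/ΣR = 11.8 × 0.6155 = 7.263 V.

V ≈ 7.26 V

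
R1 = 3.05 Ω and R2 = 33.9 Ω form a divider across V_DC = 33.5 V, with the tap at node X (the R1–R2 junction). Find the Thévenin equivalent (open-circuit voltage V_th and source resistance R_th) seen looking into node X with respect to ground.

V_th ≈ 30.7 V, R_th ≈ 2.80 Ω

V_th is the unloaded tap voltage: V_DC · R2/(R1+R2) = 33.5 × 0.9175 = 30.73 V.
With V_DC suppressed (replaced by a short), R_th = R1 ‖ R2 = (3.050 × 33.9)/(3.050 + 33.9) = 2.798 Ω.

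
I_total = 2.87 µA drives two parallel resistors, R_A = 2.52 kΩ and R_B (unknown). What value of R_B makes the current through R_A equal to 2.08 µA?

R_B ≈ 6.63 kΩ

Two-branch current divider: I_A = I_total · R_B/(R_A + R_B).
2.08/2.87 = R_B/(R_A + R_B) → R_B = R_A · (0.7247)/(1 − 0.7247) = 2.52 × 2.633 = 6.635 kΩ.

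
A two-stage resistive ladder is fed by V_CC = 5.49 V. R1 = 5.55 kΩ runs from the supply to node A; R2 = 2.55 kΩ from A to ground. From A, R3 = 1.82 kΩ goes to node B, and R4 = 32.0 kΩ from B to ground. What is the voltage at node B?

Node A sees R2 in parallel with the series input of stage 2, R3 + R4 = 33.82 kΩ.
Effective lower resistance at A: R2 ‖ 33.82 = 2.371 kΩ.
First divider: V_A = V_CC · 2.371/(5.55 + 2.371) = 1.643 V.
Stage 2 is unloaded, so V_B = V_A · R4/(R3+R4) = 1.643 × 32.0/33.82 = 1.555 V.

V_B ≈ 1.55 V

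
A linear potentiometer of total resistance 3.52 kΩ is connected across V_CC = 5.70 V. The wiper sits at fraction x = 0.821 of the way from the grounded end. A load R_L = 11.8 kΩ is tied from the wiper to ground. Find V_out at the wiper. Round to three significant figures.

V_out ≈ 4.48 V

Split the track: R_lower = x·R_p = 2.890 kΩ, R_upper = (1−x)·R_p = 0.6301 kΩ.
Lower segment in parallel with the load: 2.890 ‖ 11.8 = 2.321 kΩ.
Then V_out = V_CC · 2.321/(0.6301 + 2.321) = 4.483 V.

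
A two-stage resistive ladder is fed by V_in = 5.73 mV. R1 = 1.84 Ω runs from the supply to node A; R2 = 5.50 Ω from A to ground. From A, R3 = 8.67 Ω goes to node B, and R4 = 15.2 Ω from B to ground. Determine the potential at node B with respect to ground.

Node A sees R2 in parallel with the series input of stage 2, R3 + R4 = 23.87 Ω.
R2 ‖ (R3+R4) = 4.470 Ω.
First divider: V_A = V_in · 4.470/(1.84 + 4.470) = 4.059 mV.
Then the unloaded second divider: V_B = V_A × R4/(R3+R4) = 4.059 × 0.6368 = 2.585 mV.

V_B ≈ 2.58 mV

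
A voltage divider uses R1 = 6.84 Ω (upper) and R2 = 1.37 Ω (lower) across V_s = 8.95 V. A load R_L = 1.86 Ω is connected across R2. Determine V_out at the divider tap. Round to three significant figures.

First combine the lower leg with the load: R2 ‖ R_L = 0.7889 Ω.
Then V_out = V_s · R2'/(R1 + R2') = 8.95 × 0.7889/7.629 = 0.9255 V.
(Unloaded it would be 1.49 V; the load pulls it down.)

V_out ≈ 0.926 V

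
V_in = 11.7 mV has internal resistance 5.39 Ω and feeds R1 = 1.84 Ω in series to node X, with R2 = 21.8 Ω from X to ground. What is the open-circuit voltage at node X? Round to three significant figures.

V_th ≈ 8.79 mV

R1' = 5.39 + 1.84 = 7.230 Ω (source resistance + R1).
With X open, the divider is unloaded: V_th = 11.7 × 21.8/29.03 = 8.786 mV.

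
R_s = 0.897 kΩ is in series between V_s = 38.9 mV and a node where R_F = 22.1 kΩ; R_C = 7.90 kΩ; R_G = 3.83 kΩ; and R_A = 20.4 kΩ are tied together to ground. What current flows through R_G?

I ≈ 7.09 µA

Combine the parallel branches: R_p = (1/22.1 + 1/7.90 + 1/3.83 + 1/20.4)⁻¹ = 2.075 kΩ.
V_A by voltage divider: V_A = 38.9 × 2.075/(0.897 + 2.075) = 27.16 mV.
Branch current I = V_A/R_G = 27.16/3.83 = 7.091 µA.
(Equivalently: I_total = 13.09 µA, then current-divider fraction G_k/ΣG = 0.5418.)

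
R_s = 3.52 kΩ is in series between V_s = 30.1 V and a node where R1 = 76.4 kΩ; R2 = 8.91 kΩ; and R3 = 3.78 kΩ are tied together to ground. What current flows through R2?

I ≈ 1.42 mA

Parallel bank: R_p = 1/(1/76.4 + 1/8.91 + 1/3.78) = 2.565 kΩ.
V_A = 30.1 × 2.565/6.085 = 12.69 V.
I(R2) = V_A / R2 = 12.69/8.91 = 1.424 mA.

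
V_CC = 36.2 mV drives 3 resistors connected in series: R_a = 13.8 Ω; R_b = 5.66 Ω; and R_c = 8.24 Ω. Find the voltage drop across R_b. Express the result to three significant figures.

V ≈ 7.40 mV

Total series resistance ΣR = 13.8 + 5.66 + 8.24 = 27.70 Ω.
By the voltage-divider rule, V = 36.2 × 5.660/27.70 = 7.397 mV.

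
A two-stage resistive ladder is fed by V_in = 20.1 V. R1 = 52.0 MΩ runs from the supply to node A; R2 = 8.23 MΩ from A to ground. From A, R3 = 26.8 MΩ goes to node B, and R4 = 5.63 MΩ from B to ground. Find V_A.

Looking into the second stage from A: R3 + R4 = 32.43 MΩ appears in parallel with R2.
R2 ‖ (R3+R4) = 6.564 MΩ.
So V_A = 20.1 × 0.1121 = 2.253 V.

V_A ≈ 2.25 V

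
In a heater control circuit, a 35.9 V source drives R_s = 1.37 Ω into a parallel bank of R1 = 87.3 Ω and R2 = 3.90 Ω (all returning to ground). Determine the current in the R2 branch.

Equivalent of the parallel group: R_p = 3.733 Ω.
V_A by voltage divider: V_A = 35.9 × 3.733/(1.37 + 3.733) = 26.26 V.
Branch current I = V_A/R2 = 26.26/3.90 = 6.734 A.

I ≈ 6.73 A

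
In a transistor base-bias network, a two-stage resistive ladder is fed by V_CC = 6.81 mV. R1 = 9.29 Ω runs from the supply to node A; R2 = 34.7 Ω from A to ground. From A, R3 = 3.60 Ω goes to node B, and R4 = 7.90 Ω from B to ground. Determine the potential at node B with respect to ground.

Looking into the second stage from A: R3 + R4 = 11.50 Ω appears in parallel with R2.
Effective lower resistance at A: R2 ‖ 11.50 = 8.637 Ω.
First divider: V_A = V_CC · 8.637/(9.29 + 8.637) = 3.281 mV.
Then the unloaded second divider: V_B = V_A × R4/(R3+R4) = 3.281 × 0.6870 = 2.254 mV.

V_B ≈ 2.25 mV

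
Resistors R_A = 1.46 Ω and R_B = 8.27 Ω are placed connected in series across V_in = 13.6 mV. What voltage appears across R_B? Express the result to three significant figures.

ΣR = 1.46 + 8.27 = 9.730 Ω.
V = V_in · R/ΣR = 13.6 × 0.8499 = 11.56 mV.

V ≈ 11.6 mV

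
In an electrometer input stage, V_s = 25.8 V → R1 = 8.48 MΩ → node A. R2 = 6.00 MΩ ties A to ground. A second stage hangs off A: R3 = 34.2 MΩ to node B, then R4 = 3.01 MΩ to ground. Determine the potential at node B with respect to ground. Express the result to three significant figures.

Looking into the second stage from A: R3 + R4 = 37.21 MΩ appears in parallel with R2.
Effective lower resistance at A: R2 ‖ 37.21 = 5.167 MΩ.
So V_A = 25.8 × 0.3786 = 9.768 V.
Stage 2 is unloaded, so V_B = V_A · R4/(R3+R4) = 9.768 × 3.01/37.21 = 0.7902 V.

V_B ≈ 0.790 V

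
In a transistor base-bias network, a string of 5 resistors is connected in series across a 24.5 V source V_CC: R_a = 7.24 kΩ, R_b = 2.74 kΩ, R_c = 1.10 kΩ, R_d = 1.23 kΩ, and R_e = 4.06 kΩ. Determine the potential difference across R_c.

V ≈ 1.65 V

ΣR = 7.24 + 2.74 + 1.10 + 1.23 + 4.06 = 16.37 kΩ.
Voltage divider: V = V_CC · (1.100 / 16.37) = 24.5 × 0.06720 = 1.646 V.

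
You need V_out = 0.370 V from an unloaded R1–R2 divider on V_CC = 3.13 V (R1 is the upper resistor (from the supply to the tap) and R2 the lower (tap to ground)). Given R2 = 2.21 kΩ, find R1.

V_out/V_CC = R2/(R1+R2) = 0.1182.
So R1 = R2 · (V_CC/V_out − 1) = 2.21 × (3.13/0.370 − 1) = 2.21 × 7.459 = 16.49 kΩ.

R1 ≈ 16.5 kΩ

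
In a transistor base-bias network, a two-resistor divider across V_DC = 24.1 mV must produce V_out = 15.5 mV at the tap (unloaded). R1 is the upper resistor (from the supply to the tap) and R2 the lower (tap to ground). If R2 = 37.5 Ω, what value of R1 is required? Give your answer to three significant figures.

Required fraction k = V_out/V_DC = 0.6432.
So R1 = R2 · (V_DC/V_out − 1) = 37.5 × (24.1/15.5 − 1) = 37.5 × 0.5548 = 20.81 Ω.

R1 ≈ 20.8 Ω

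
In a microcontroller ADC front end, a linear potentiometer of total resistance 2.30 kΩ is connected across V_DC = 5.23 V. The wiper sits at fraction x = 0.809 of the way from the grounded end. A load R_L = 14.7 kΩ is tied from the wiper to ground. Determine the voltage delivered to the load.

V_out ≈ 4.13 V

Lower segment x·R_p = 1.861 kΩ; upper segment (1−x)·R_p = 0.4393 kΩ.
R_L loads the lower segment: effective lower R = 1.652 kΩ.
Then V_out = V_DC · 1.652/(0.4393 + 1.652) = 4.131 V.
(Unloaded: V_out = x·V_DC = 4.23 V.)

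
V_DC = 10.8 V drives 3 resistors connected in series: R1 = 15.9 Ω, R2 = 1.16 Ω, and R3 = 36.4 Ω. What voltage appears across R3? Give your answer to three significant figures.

V ≈ 7.35 V

Series total: ΣR = 15.9 + 1.16 + 36.4 = 53.46 Ω.
V = V_DC · R/ΣR = 10.8 × 0.6809 = 7.354 V.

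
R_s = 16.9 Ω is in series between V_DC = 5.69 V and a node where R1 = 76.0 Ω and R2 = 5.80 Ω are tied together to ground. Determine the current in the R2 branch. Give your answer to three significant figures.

Combine the parallel branches: R_p = (1/76.0 + 1/5.80)⁻¹ = 5.389 Ω.
Node voltage V_A = V_DC · R_p/(R_s + R_p) = 5.69 × 0.2418 = 1.376 V.
Branch current I = V_A/R2 = 1.376/5.80 = 0.2372 A.
(Check via current divider: I_total = 0.2553 A; share G_k/ΣG = 0.9291 → same result.)

I ≈ 0.237 A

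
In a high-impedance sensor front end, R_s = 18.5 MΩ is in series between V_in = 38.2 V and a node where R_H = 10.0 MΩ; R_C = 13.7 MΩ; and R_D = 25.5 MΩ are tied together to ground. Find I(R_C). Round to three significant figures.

I ≈ 0.566 µA

Parallel bank: R_p = 1/(1/10.0 + 1/13.7 + 1/25.5) = 4.712 MΩ.
Node voltage V_A = V_in · R_p/(R_s + R_p) = 38.2 × 0.2030 = 7.755 V.
Branch current I = V_A/R_C = 7.755/13.7 = 0.5661 µA.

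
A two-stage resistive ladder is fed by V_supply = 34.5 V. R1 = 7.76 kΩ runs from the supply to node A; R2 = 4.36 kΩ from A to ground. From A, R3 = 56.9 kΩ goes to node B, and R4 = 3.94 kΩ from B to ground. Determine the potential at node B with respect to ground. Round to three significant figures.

Looking into the second stage from A: R3 + R4 = 60.84 kΩ appears in parallel with R2.
Effective lower resistance at A: R2 ‖ 60.84 = 4.068 kΩ.
So V_A = 34.5 × 0.3440 = 11.87 V.
V_B = V_A × 0.06476 = 0.7685 V.

V_B ≈ 0.768 V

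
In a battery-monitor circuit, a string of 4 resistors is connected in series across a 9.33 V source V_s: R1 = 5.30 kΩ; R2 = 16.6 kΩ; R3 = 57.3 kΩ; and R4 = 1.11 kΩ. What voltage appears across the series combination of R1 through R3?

ΣR = 5.30 + 16.6 + 57.3 + 1.11 = 80.31 kΩ.
R_{R1..R3} = 5.30 + 16.6 + 57.3 = 79.20 kΩ.
Voltage divider: V = V_s · (79.20 / 80.31) = 9.33 × 0.9862 = 9.201 V.

V ≈ 9.20 V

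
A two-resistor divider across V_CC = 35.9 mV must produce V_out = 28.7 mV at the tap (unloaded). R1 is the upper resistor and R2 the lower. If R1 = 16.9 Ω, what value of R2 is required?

R2 ≈ 67.4 Ω

Required fraction k = V_out/V_CC = 0.7994.
Rearranging, R2 = R1·k/(1−k) = 16.9 × 3.986 = 67.37 Ω.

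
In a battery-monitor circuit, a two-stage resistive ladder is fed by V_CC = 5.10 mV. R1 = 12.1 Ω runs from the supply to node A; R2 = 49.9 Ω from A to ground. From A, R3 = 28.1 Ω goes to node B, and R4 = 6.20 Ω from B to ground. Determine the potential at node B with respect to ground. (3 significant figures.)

Node A sees R2 in parallel with the series input of stage 2, R3 + R4 = 34.30 Ω.
Effective lower resistance at A: R2 ‖ 34.30 = 20.33 Ω.
So V_A = 5.10 × 0.6269 = 3.197 mV.
Stage 2 is unloaded, so V_B = V_A · R4/(R3+R4) = 3.197 × 6.20/34.30 = 0.5779 mV.

V_B ≈ 0.578 mV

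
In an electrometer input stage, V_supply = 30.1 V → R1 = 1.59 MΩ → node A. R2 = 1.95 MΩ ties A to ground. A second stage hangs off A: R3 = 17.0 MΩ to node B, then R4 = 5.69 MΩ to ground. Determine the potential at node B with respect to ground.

Node A sees R2 in parallel with the series input of stage 2, R3 + R4 = 22.69 MΩ.
Effective lower resistance at A: R2 ‖ 22.69 = 1.796 MΩ.
So V_A = 30.1 × 0.5304 = 15.96 V.
Then the unloaded second divider: V_B = V_A × R4/(R3+R4) = 15.96 × 0.2508 = 4.003 V.

V_B ≈ 4.00 V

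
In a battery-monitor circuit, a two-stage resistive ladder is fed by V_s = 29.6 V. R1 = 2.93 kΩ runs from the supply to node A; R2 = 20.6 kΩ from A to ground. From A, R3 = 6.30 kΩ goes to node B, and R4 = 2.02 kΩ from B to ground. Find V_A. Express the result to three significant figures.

V_A ≈ 19.8 V

Looking into the second stage from A: R3 + R4 = 8.320 kΩ appears in parallel with R2.
R2 ‖ (R3+R4) = 5.926 kΩ.
First divider: V_A = V_s · 5.926/(2.93 + 5.926) = 19.81 V.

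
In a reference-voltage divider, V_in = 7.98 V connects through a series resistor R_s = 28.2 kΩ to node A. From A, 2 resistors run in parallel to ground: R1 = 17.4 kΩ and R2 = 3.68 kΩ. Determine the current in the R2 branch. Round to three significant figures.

Equivalent of the parallel group: R_p = 3.038 kΩ.
Node voltage V_A = V_in · R_p/(R_s + R_p) = 7.98 × 0.09724 = 0.7760 V.
I(R2) = V_A / R2 = 0.7760/3.68 = 0.2109 mA.
(Check via current divider: I_total = 0.2555 mA; share G_k/ΣG = 0.8254 → same result.)

I ≈ 0.211 mA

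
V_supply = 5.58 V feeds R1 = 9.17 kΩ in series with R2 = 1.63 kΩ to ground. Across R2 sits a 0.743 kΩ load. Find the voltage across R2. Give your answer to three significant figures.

V_out ≈ 0.294 V

R2 ‖ R_L = (1.63 × 0.743)/(1.63 + 0.743) = 0.5104 kΩ.
Then V_out = V_supply · R2'/(R1 + R2') = 5.58 × 0.5104/9.680 = 0.2942 V.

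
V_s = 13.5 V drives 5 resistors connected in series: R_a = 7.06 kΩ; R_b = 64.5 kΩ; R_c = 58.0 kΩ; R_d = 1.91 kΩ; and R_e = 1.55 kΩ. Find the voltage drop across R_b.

Total series resistance ΣR = 7.06 + 64.5 + 58.0 + 1.91 + 1.55 = 133.0 kΩ.
Voltage divider: V = V_s · (64.50 / 133.0) = 13.5 × 0.4849 = 6.546 V.

V ≈ 6.55 V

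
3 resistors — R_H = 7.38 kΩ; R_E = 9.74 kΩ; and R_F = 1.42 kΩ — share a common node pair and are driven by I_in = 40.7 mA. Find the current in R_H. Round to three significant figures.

I ≈ 5.85 mA

Conductances: ΣG = 1/7.38 + 1/9.74 + 1/1.42 = 0.9424 (1/kΩ).
By the current-divider rule, I = I_in · G_k/ΣG = 40.7 × 0.1438 = 5.852 mA.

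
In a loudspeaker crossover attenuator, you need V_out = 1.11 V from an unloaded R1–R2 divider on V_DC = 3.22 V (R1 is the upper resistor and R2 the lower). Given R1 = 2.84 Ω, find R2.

R2 ≈ 1.49 Ω

The divider ratio is R2/(R1+R2) = 1.11/3.22 = 0.3447.
R2 = R1 · 0.3447/(1 − 0.3447) = 1.494 Ω.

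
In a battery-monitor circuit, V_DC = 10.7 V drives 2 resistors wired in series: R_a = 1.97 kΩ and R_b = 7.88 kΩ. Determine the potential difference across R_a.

ΣR = 1.97 + 7.88 = 9.850 kΩ.
V = V_DC · R/ΣR = 10.7 × 0.2000 = 2.140 V.

V ≈ 2.14 V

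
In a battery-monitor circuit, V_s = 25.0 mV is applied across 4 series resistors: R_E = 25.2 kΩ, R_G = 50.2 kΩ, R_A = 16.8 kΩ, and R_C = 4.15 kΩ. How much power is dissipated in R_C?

P ≈ 0.279 nW

ΣR = 96.35 kΩ → I = 25.0/96.35 = 0.2595 µA.
P = I²R = 0.06733 × 4.15 = 0.2794 nW.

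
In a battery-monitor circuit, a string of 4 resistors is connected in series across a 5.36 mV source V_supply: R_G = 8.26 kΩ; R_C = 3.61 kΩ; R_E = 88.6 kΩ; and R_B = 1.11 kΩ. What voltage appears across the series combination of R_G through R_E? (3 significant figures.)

V ≈ 5.30 mV

Total series resistance ΣR = 8.26 + 3.61 + 88.6 + 1.11 = 101.6 kΩ.
R_{R_G..R_E} = 8.26 + 3.61 + 88.6 = 100.5 kΩ.
V = V_supply · R/ΣR = 5.36 × 0.9891 = 5.301 mV.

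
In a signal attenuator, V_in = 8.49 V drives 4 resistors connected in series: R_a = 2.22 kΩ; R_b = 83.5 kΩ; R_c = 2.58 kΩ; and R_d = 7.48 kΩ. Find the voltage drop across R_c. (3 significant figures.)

Total series resistance ΣR = 2.22 + 83.5 + 2.58 + 7.48 = 95.78 kΩ.
V = V_in · R/ΣR = 8.49 × 0.02694 = 0.2287 V.

V ≈ 0.229 V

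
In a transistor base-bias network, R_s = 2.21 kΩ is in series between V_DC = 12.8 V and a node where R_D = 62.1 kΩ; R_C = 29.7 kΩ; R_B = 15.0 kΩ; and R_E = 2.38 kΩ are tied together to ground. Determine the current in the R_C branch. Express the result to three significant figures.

Combine the parallel branches: R_p = (1/62.1 + 1/29.7 + 1/15.0 + 1/2.38)⁻¹ = 1.864 kΩ.
Node voltage V_A = V_DC · R_p/(R_s + R_p) = 12.8 × 0.4575 = 5.856 V.
I(R_C) = V_A / R_C = 5.856/29.7 = 0.1972 mA.

I ≈ 0.197 mA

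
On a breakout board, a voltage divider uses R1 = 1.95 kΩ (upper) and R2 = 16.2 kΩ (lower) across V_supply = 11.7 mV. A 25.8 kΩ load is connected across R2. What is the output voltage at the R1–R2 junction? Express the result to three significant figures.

First combine the lower leg with the load: R2 ‖ R_L = 9.951 kΩ.
Then V_out = V_supply · R2'/(R1 + R2') = 11.7 × 9.951/11.90 = 9.783 mV.

V_out ≈ 9.78 mV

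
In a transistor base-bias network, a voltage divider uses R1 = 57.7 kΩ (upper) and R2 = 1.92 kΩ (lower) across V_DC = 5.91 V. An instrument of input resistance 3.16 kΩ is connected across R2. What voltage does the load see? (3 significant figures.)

V_out ≈ 0.120 V

The load sits in parallel with R2, giving an effective lower resistance R2' = R2·R_L/(R2+R_L) = 1.194 kΩ.
Now apply the divider: V_out = 5.91 × 0.02028 = 0.1199 V.
(Unloaded it would be 0.190 V; the load pulls it down.)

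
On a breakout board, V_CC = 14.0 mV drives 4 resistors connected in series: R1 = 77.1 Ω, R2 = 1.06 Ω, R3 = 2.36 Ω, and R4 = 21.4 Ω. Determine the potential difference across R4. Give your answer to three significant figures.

Series total: ΣR = 77.1 + 1.06 + 2.36 + 21.4 = 101.9 Ω.
Voltage divider: V = V_CC · (21.40 / 101.9) = 14.0 × 0.2100 = 2.940 mV.

V ≈ 2.94 mV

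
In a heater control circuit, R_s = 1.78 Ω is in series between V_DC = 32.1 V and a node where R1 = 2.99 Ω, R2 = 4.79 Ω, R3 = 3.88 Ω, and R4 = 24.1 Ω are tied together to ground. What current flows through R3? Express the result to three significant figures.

I ≈ 3.31 A

Equivalent of the parallel group: R_p = 1.187 Ω.
Node voltage V_A = V_DC · R_p/(R_s + R_p) = 32.1 × 0.4001 = 12.84 V.
Branch current I = V_A/R3 = 12.84/3.88 = 3.310 A.
(Equivalently: I_total = 10.82 A, then current-divider fraction G_k/ΣG = 0.3059.)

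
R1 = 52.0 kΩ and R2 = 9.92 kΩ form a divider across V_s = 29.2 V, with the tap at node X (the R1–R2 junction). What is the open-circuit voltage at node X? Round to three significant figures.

V_th ≈ 4.68 V

With X open, the divider is unloaded: V_th = 29.2 × 9.92/61.92 = 4.678 V.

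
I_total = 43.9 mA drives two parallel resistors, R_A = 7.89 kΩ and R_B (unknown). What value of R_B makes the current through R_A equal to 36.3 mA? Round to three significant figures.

R_B ≈ 37.7 kΩ

Two-branch current divider: I_A = I_total · R_B/(R_A + R_B).
36.3/43.9 = R_B/(R_A + R_B) → R_B = R_A · (0.8269)/(1 − 0.8269) = 7.89 × 4.776 = 37.69 kΩ.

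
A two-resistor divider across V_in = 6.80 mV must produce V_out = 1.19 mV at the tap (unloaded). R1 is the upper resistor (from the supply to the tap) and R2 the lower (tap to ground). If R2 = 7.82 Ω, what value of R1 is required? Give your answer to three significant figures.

R1 ≈ 36.9 Ω

The divider ratio is R2/(R1+R2) = 1.19/6.80 = 0.1750.
R1 = R2·(1/k − 1) = 7.82 × 4.714 = 36.87 Ω.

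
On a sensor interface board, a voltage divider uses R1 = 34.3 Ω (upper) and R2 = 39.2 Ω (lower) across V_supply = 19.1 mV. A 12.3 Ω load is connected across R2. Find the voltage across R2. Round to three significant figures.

V_out ≈ 4.10 mV

R2 ‖ R_L = (39.2 × 12.3)/(39.2 + 12.3) = 9.362 Ω.
Now apply the divider: V_out = 19.1 × 0.2144 = 4.096 mV.
(Unloaded it would be 10.2 mV; the load pulls it down.)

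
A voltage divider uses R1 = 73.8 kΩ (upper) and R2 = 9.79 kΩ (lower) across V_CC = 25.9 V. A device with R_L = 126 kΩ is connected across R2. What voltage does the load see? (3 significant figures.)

V_out ≈ 2.84 V

R2 ‖ R_L = (9.79 × 126)/(9.79 + 126) = 9.084 kΩ.
Then V_out = V_CC · R2'/(R1 + R2') = 25.9 × 9.084/82.88 = 2.839 V.
(Unloaded it would be 3.03 V; the load pulls it down.)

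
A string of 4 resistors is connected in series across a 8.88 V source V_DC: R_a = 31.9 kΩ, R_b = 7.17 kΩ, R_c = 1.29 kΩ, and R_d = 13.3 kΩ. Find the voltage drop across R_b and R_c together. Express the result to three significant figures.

V ≈ 1.40 V

Series total: ΣR = 31.9 + 7.17 + 1.29 + 13.3 = 53.66 kΩ.
R_{R_b..R_c} = 7.17 + 1.29 = 8.460 kΩ.
By the voltage-divider rule, V = 8.88 × 8.460/53.66 = 1.400 V.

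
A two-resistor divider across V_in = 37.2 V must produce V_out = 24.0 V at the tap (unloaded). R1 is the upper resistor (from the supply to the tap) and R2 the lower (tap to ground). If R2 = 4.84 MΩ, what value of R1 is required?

R1 ≈ 2.66 MΩ

V_out/V_in = R2/(R1+R2) = 0.6452.
So R1 = R2 · (V_in/V_out − 1) = 4.84 × (37.2/24.0 − 1) = 4.84 × 0.5500 = 2.662 MΩ.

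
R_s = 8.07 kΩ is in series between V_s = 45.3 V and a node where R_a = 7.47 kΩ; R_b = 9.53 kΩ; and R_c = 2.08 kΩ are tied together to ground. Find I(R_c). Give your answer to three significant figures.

Parallel bank: R_p = 1/(1/7.47 + 1/9.53 + 1/2.08) = 1.390 kΩ.
V_A = 45.3 × 1.390/9.460 = 6.655 V.
Branch current I = V_A/R_c = 6.655/2.08 = 3.200 mA.
(Equivalently: I_total = 4.789 mA, then current-divider fraction G_k/ΣG = 0.6681.)

I ≈ 3.20 mA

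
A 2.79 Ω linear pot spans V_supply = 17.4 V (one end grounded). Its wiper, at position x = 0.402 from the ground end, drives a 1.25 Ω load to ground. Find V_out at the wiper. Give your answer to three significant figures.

V_out ≈ 4.55 V

Split the track: R_lower = x·R_p = 1.122 Ω, R_upper = (1−x)·R_p = 1.668 Ω.
Lower segment in parallel with the load: 1.122 ‖ 1.25 = 0.5912 Ω.
V_out = 17.4 × 0.5912/(1.668 + 0.5912) = 4.552 V.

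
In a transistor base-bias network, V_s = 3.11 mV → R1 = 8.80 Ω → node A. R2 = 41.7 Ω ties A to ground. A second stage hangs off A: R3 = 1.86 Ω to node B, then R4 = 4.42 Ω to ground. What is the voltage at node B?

V_B ≈ 0.838 mV

Node A sees R2 in parallel with the series input of stage 2, R3 + R4 = 6.280 Ω.
R2 ‖ (R3+R4) = 5.458 Ω.
First divider: V_A = V_s · 5.458/(8.80 + 5.458) = 1.191 mV.
V_B = V_A × 0.7038 = 0.8379 mV.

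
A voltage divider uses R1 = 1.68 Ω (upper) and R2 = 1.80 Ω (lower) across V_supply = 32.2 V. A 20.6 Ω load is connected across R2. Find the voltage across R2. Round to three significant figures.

V_out ≈ 16.0 V

R2 ‖ R_L = (1.80 × 20.6)/(1.80 + 20.6) = 1.655 Ω.
Now apply the divider: V_out = 32.2 × 0.4963 = 15.98 V.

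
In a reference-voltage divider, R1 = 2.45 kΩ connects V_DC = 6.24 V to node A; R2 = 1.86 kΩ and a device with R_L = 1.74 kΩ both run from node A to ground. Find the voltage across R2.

V_out ≈ 1.68 V

The load sits in parallel with R2, giving an effective lower resistance R2' = R2·R_L/(R2+R_L) = 0.8990 kΩ.
Voltage divider with the loaded lower leg: V_out = 6.24 × 0.8990/(2.45 + 0.8990) = 6.24 × 0.2684 = 1.675 V.
(Unloaded it would be 2.69 V; the load pulls it down.)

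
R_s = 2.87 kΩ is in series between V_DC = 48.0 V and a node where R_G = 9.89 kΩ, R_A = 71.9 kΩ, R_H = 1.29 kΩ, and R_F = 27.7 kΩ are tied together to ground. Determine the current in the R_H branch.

Combine the parallel branches: R_p = (1/9.89 + 1/71.9 + 1/1.29 + 1/27.7)⁻¹ = 1.080 kΩ.
V_A by voltage divider: V_A = 48.0 × 1.080/(2.87 + 1.080) = 13.12 V.
I(R_H) = V_A / R_H = 13.12/1.29 = 10.17 mA.

I ≈ 10.2 mA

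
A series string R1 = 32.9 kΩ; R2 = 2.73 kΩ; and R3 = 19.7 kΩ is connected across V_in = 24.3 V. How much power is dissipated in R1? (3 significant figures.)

P ≈ 6.35 mW

The common current is I = 24.3/55.33 = 0.4392 mA.
P = I²R = 0.1929 × 32.9 = 6.346 mW.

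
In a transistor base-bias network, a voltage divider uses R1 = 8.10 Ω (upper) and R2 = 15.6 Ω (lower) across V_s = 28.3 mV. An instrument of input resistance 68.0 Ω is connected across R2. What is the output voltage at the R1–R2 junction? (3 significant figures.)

V_out ≈ 17.3 mV

The load sits in parallel with R2, giving an effective lower resistance R2' = R2·R_L/(R2+R_L) = 12.69 Ω.
Now apply the divider: V_out = 28.3 × 0.6104 = 17.27 mV.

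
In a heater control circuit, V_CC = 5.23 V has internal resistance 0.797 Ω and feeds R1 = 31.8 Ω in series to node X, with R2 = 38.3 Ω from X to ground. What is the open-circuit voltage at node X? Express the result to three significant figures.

V_th ≈ 2.83 V

R1' = 0.797 + 31.8 = 32.60 Ω (source resistance + R1).
With X open, the divider is unloaded: V_th = 5.23 × 38.3/70.90 = 2.825 V.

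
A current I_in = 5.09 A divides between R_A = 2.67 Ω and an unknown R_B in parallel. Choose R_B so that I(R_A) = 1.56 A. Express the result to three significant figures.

R_B ≈ 1.18 Ω

The fraction through R_A equals R_B/(R_A+R_B).
With f = 0.3065, R_B = R_A · f/(1−f) = 2.67 × 0.4419 = 1.180 Ω.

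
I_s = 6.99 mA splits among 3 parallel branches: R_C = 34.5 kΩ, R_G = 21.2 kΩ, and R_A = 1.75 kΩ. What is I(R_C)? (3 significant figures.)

Total conductance ΣG = 1/34.5 + 1/21.2 + 1/1.75 = 0.6476 (units of 1/kΩ).
By the current-divider rule, I = I_s · G_k/ΣG = 6.99 × 0.04476 = 0.3129 mA.

I ≈ 0.313 mA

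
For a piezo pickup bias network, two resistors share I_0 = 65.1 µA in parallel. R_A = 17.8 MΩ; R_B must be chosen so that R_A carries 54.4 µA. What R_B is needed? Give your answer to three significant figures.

Two-branch current divider: I_A = I_0 · R_B/(R_A + R_B).
54.4/65.1 = R_B/(R_A + R_B) → R_B = R_A · (0.8356)/(1 − 0.8356) = 17.8 × 5.084 = 90.50 MΩ.

R_B ≈ 90.5 MΩ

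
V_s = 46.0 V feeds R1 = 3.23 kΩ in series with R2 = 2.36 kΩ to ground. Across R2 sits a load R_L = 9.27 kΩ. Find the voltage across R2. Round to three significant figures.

V_out ≈ 16.9 V

R2 ‖ R_L = (2.36 × 9.27)/(2.36 + 9.27) = 1.881 kΩ.
Voltage divider with the loaded lower leg: V_out = 46.0 × 1.881/(3.23 + 1.881) = 46.0 × 0.3680 = 16.93 V.
(Unloaded it would be 19.4 V; the load pulls it down.)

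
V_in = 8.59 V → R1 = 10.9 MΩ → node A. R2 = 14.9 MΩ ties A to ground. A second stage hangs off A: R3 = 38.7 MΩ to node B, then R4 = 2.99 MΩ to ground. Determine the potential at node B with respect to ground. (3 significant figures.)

V_B ≈ 0.309 V

Looking into the second stage from A: R3 + R4 = 41.69 MΩ appears in parallel with R2.
Effective lower resistance at A: R2 ‖ 41.69 = 10.98 MΩ.
First divider: V_A = V_in · 10.98/(10.9 + 10.98) = 4.310 V.
V_B = V_A × 0.07172 = 0.3091 V.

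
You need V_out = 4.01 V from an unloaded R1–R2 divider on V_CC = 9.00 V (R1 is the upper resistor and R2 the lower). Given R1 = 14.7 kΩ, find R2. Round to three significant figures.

Required fraction k = V_out/V_CC = 0.4456.
So R2 = R1 · V_out/(V_CC − V_out) = 14.7 × 4.01/(9.00 − 4.01) = 14.7 × 0.8036 = 11.81 kΩ.

R2 ≈ 11.8 kΩ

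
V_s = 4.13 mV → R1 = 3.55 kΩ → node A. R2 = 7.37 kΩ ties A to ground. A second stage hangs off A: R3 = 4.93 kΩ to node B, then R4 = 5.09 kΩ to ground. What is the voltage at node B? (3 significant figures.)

Node A sees R2 in parallel with the series input of stage 2, R3 + R4 = 10.02 kΩ.
Effective lower resistance at A: R2 ‖ 10.02 = 4.247 kΩ.
So V_A = 4.13 × 0.5447 = 2.249 mV.
Stage 2 is unloaded, so V_B = V_A · R4/(R3+R4) = 2.249 × 5.09/10.02 = 1.143 mV.

V_B ≈ 1.14 mV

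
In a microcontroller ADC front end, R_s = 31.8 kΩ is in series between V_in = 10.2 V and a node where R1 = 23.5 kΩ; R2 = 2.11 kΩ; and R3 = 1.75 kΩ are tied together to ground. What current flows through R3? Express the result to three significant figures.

Equivalent of the parallel group: R_p = 0.9192 kΩ.
V_A = 10.2 × 0.9192/32.72 = 0.2866 V.
Branch current I = V_A/R3 = 0.2866/1.75 = 0.1637 mA.

I ≈ 0.164 mA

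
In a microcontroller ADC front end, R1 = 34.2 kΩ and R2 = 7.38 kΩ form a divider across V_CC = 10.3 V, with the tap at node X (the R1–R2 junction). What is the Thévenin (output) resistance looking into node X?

R_th ≈ 6.07 kΩ

Zeroing V_CC shorts the top of R1 to ground, so R_th = R1 ‖ R2 = 6.070 kΩ.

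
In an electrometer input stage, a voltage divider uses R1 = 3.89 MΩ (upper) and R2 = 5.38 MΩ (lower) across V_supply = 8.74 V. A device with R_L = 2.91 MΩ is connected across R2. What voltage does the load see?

First combine the lower leg with the load: R2 ‖ R_L = 1.889 MΩ.
Now apply the divider: V_out = 8.74 × 0.3268 = 2.856 V.
(Unloaded it would be 5.07 V; the load pulls it down.)

V_out ≈ 2.86 V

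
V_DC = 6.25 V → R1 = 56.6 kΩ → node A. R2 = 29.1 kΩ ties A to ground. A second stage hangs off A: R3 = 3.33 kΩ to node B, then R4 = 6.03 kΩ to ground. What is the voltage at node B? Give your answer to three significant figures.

V_B ≈ 0.448 V

The second stage (R3 + R4 = 9.360 kΩ) loads node A in parallel with R2.
R2 ‖ (R3+R4) = 7.082 kΩ.
So V_A = 6.25 × 0.1112 = 0.6951 V.
V_B = V_A × 0.6442 = 0.4478 V.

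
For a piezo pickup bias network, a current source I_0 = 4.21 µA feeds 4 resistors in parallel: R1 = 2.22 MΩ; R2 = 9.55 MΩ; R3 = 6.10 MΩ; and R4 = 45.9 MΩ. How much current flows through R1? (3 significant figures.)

I ≈ 2.56 µA

ΣG = 1/2.22 + 1/9.55 + 1/6.10 + 1/45.9 = 0.7409.
R1 takes the fraction G_k/ΣG = 0.4505/0.7409 = 0.6080, so I = 4.21 × 0.6080 = 2.560 µA.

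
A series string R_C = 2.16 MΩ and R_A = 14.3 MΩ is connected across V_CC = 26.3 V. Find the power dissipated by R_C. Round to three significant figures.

P ≈ 5.51 µW

ΣR = 16.46 MΩ → I = 26.3/16.46 = 1.598 µA.
P(R_C) = I²·R_C = (1.598)² × 2.16 = 5.514 µW.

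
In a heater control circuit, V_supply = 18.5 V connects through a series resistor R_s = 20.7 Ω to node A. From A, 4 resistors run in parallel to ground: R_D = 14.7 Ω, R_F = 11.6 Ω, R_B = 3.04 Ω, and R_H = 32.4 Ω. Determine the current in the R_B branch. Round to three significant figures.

Equivalent of the parallel group: R_p = 1.945 Ω.
V_A by voltage divider: V_A = 18.5 × 1.945/(20.7 + 1.945) = 1.589 V.
I(R_B) = V_A / R_B = 1.589/3.04 = 0.5228 A.

I ≈ 0.523 A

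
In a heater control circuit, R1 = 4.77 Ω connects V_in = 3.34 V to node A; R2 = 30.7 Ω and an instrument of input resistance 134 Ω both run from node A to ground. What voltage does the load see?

V_out ≈ 2.80 V

First combine the lower leg with the load: R2 ‖ R_L = 24.98 Ω.
Now apply the divider: V_out = 3.34 × 0.8397 = 2.804 V.
(Unloaded it would be 2.89 V; the load pulls it down.)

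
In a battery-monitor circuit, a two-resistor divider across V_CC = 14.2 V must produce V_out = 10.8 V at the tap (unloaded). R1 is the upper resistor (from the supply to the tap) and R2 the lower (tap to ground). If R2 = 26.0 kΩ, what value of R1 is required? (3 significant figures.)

R1 ≈ 8.19 kΩ

Required fraction k = V_out/V_CC = 0.7606.
Rearranging, R1 = R2·(1−k)/k = 26.0 × 0.3148 = 8.185 kΩ.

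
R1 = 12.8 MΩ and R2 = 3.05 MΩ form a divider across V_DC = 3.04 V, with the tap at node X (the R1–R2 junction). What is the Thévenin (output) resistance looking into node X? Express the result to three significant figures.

Zeroing V_DC shorts the top of R1 to ground, so R_th = R1 ‖ R2 = 2.463 MΩ.

R_th ≈ 2.46 MΩ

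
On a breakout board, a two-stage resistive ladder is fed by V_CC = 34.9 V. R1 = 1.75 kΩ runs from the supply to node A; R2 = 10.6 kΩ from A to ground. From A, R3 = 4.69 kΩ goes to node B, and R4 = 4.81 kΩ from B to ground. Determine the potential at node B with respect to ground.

V_B ≈ 13.1 V

Looking into the second stage from A: R3 + R4 = 9.500 kΩ appears in parallel with R2.
Effective lower resistance at A: R2 ‖ 9.500 = 5.010 kΩ.
V_A = 34.9 × 5.010/(1.75 + 5.010) = 25.87 V.
Stage 2 is unloaded, so V_B = V_A · R4/(R3+R4) = 25.87 × 4.81/9.500 = 13.10 V.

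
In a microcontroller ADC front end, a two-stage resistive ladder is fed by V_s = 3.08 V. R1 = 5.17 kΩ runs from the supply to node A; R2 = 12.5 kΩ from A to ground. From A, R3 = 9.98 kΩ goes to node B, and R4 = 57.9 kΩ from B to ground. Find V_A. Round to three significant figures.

V_A ≈ 2.07 V

Looking into the second stage from A: R3 + R4 = 67.88 kΩ appears in parallel with R2.
Effective lower resistance at A: R2 ‖ 67.88 = 10.56 kΩ.
First divider: V_A = V_s · 10.56/(5.17 + 10.56) = 2.067 V.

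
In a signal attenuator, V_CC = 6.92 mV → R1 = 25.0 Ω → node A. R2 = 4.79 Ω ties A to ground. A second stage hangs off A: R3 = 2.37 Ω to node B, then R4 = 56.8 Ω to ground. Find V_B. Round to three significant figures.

V_B ≈ 1.00 mV

Node A sees R2 in parallel with the series input of stage 2, R3 + R4 = 59.17 Ω.
Effective lower resistance at A: R2 ‖ 59.17 = 4.431 Ω.
So V_A = 6.92 × 0.1506 = 1.042 mV.
Stage 2 is unloaded, so V_B = V_A · R4/(R3+R4) = 1.042 × 56.8/59.17 = 1.000 mV.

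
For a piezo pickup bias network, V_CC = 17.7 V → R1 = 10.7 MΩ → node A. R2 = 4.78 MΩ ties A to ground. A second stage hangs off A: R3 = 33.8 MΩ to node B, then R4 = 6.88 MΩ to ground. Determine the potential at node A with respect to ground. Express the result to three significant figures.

Looking into the second stage from A: R3 + R4 = 40.68 MΩ appears in parallel with R2.
R2 ‖ (R3+R4) = 4.277 MΩ.
V_A = 17.7 × 4.277/(10.7 + 4.277) = 5.055 V.

V_A ≈ 5.05 V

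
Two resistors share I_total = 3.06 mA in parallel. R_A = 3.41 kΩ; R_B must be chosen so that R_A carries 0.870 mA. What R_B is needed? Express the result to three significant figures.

The fraction through R_A equals R_B/(R_A+R_B).
0.870/3.06 = R_B/(R_A + R_B) → R_B = R_A · (0.2843)/(1 − 0.2843) = 3.41 × 0.3973 = 1.355 kΩ.

R_B ≈ 1.35 kΩ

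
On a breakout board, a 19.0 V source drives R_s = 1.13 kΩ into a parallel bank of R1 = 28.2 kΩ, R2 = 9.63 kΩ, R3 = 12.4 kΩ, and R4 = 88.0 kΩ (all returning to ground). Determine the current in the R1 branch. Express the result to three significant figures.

I ≈ 0.534 mA

Parallel bank: R_p = 1/(1/28.2 + 1/9.63 + 1/12.4 + 1/88.0) = 4.323 kΩ.
V_A by voltage divider: V_A = 19.0 × 4.323/(1.13 + 4.323) = 15.06 V.
I(R1) = V_A / R1 = 15.06/28.2 = 0.5341 mA.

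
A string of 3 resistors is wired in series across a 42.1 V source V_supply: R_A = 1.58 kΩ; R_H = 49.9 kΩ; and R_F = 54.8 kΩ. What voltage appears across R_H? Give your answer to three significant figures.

Series total: ΣR = 1.58 + 49.9 + 54.8 = 106.3 kΩ.
V = V_supply · R/ΣR = 42.1 × 0.4695 = 19.77 V.

V ≈ 19.8 V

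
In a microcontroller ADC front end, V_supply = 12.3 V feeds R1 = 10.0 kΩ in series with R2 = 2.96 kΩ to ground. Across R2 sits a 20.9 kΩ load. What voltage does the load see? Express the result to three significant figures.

V_out ≈ 2.53 V

The load sits in parallel with R2, giving an effective lower resistance R2' = R2·R_L/(R2+R_L) = 2.593 kΩ.
Then V_out = V_supply · R2'/(R1 + R2') = 12.3 × 2.593/12.59 = 2.533 V.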